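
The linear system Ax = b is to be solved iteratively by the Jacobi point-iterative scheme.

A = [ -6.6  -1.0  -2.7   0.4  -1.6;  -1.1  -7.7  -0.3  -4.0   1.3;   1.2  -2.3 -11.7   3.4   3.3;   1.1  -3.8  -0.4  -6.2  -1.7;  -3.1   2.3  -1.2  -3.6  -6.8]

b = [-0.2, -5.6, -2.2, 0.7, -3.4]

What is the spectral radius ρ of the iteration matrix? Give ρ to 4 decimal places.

Let D = diag(-6.6, -7.7, -11.7, -6.2, -6.8); L, U the strict triangles.
T_J = -D⁻¹(L+U): T[4,2] = -(-1.2)/(-6.8) = -0.1765; T[4,4] = 0.
  T[0,:] = [+0.0000, -0.1515, -0.4091, +0.0606, -0.2424]
  T[1,:] = [-0.1429, +0.0000, -0.0390, -0.5195, +0.1688]
  T[2,:] = [+0.1026, -0.1966, +0.0000, +0.2906, +0.2821]
  T[3,:] = [+0.1774, -0.6129, -0.0645, +0.0000, -0.2742]
  T[4,:] = [-0.4559, +0.3382, -0.1765, -0.5294, +0.0000]
|eigenvalues of T|: 0.9093, 0.5576, 0.3880, 0.3880, 0.1580.
ρ(T) = max|λ| = 0.9093; 0.9093 < 1 ⇒ converges.

0.9093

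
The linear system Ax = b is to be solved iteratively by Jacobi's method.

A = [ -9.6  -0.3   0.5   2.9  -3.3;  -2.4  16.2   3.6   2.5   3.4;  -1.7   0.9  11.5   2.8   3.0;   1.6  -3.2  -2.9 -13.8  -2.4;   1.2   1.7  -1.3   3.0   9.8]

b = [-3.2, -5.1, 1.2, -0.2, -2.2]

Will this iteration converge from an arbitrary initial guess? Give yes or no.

yes

A = D + L + U where D = diag(-9.6, 16.2, 11.5, -13.8, 9.8).
T_J = -D⁻¹(L+U): T[4,1] = -(1.7)/(9.8) = -0.1735; T[4,4] = 0.
  T[0,:] = [+0.0000, -0.0312, +0.0521, +0.3021, -0.3438]
  T[1,:] = [+0.1481, +0.0000, -0.2222, -0.1543, -0.2099]
  T[2,:] = [+0.1478, -0.0783, +0.0000, -0.2435, -0.2609]
  T[3,:] = [+0.1159, -0.2319, -0.2101, +0.0000, -0.1739]
  T[4,:] = [-0.1224, -0.1735, +0.1327, -0.3061, +0.0000]
eigenvalue magnitudes: 0.5434, 0.3272, 0.3272, 0.1965, 0.1631.
ρ(T) = max|λ| = 0.5434; 0.5434 < 1: convergent.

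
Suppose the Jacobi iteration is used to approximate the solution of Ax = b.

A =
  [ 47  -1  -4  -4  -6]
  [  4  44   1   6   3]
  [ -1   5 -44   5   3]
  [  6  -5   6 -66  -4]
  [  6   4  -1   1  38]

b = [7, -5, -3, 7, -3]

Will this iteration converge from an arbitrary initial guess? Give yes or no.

Split A = D + L + U, D = diag(47, 44, -44, -66, 38).
T_J = -D⁻¹(L+U): T[0,1] = -(-1)/(47) = +0.0213; T[0,0] = 0.
  T[0,:] = [+0.0000, +0.0213, +0.0851, +0.0851, +0.1277]
  T[1,:] = [-0.0909, +0.0000, -0.0227, -0.1364, -0.0682]
  T[2,:] = [-0.0227, +0.1136, +0.0000, +0.1136, +0.0682]
  T[3,:] = [+0.0909, -0.0758, +0.0909, +0.0000, -0.0606]
  T[4,:] = [-0.1579, -0.1053, +0.0263, -0.0263, +0.0000]
moduli |λ_i(T)| = 0.1926, 0.1290, 0.1290, 0.1056, 0.1056.
ρ(T) = max|λ| = 0.1926; 0.1926 < 1 ⇒ converges.

yes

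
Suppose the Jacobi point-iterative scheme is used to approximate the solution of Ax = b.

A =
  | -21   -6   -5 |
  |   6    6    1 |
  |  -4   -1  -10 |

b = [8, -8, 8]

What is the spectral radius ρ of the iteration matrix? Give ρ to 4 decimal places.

0.6788

Diagonal D = diag(-21, 6, -10); L, U strict lower/upper.
Jacobi: T = -D⁻¹(L+U), T[1,2] = -(1)/(6) = -0.1667; T[1,1] = 0.
  T[0,:] = [+0.0000, -0.2857, -0.2381]
  T[1,:] = [-1.0000, +0.0000, -0.1667]
  T[2,:] = [-0.4000, -0.1000, +0.0000]
|eigenvalues of T|: 0.6788, 0.5675, 0.1112.
ρ = 0.6788; 0.6788 < 1: convergent.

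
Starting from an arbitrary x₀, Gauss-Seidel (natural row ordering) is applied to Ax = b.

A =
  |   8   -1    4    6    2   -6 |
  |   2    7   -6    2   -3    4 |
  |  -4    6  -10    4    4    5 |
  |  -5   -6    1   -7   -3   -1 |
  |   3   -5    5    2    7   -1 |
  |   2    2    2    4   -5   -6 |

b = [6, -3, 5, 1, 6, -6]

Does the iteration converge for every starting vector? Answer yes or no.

no

Write A = D+L+U with D = diag(8, 7, -10, -7, 7, -6).
T_GS = -(D+L)⁻¹U: row 0 first, T[0,5] = -(-6)/(8) = +0.7500; later rows by forward substitution.
  T[0,:] = [+0.0000  +0.1250  -0.5000  -0.7500  -0.2500  +0.7500]
  T[1,:] = [+0.0000  -0.0357  +1.0000  -0.0714  +0.5000  -0.7857]
  T[2,:] = [+0.0000  -0.0714  +0.8000  +0.6571  +0.8000  -0.2714]
  T[3,:] = [+0.0000  -0.0689  -0.3857  +0.6908  -0.5643  -0.0439]
  T[4,:] = [+0.0000  -0.0084  +0.4673  -0.3964  +0.0541  -0.5334]
  T[5,:] = [+0.0000  -0.0330  -0.2133  +0.7361  -0.0713  +0.3129]
|λ(T)| sorted: 1.3052, 0.4157, 0.4157, 0.2305, 0.0168, 0.0000.
spectral radius ρ = 1.3052; 1.3052 > 1 ⇒ diverges.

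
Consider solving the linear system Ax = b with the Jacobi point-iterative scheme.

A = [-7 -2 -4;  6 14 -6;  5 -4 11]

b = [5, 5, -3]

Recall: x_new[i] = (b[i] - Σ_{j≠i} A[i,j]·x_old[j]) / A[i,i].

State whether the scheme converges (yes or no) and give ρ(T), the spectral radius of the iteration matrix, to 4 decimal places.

A = D + L + U where D = diag(-7, 14, 11).
T_J = -D⁻¹(L+U): T[2,0] = -(5)/(11) = -0.4545; T[2,2] = 0.
  T[0,:] = [+0.0000  -0.2857  -0.5714]
  T[1,:] = [-0.4286  +0.0000  +0.4286]
  T[2,:] = [-0.4545  +0.3636  +0.0000]
|roots of det(T-λI)|: 0.8425, 0.4966, 0.3459.
ρ = 0.8425; 0.8425 < 1, so it converges for any x₀.

yes, ρ = 0.8425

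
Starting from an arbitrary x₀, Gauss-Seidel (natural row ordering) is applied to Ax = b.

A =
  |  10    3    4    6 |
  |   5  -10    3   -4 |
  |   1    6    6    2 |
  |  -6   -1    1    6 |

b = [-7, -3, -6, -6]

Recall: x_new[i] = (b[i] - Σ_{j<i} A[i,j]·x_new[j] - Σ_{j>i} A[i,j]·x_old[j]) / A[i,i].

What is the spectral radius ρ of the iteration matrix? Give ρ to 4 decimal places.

0.8744

Diagonal D = diag(10, -10, 6, 6); L, U strict lower/upper.
Gauss-Seidel: T = -(D+L)⁻¹U, row 0 first, T[0,1] = -(3)/(10) = -0.3000; later rows by forward substitution.
  T[0,:] = [+0.0000 -0.3000 -0.4000 -0.6000]
  T[1,:] = [+0.0000 -0.1500 +0.1000 -0.7000]
  T[2,:] = [+0.0000 +0.2000 -0.0333 +0.4667]
  T[3,:] = [+0.0000 -0.3583 -0.3778 -0.7944]
moduli |λ_i(T)| = 0.8744, 0.2440, 0.1406, 0.0000.
spectral radius ρ = 0.8744; 0.8744 < 1 ⇒ converges.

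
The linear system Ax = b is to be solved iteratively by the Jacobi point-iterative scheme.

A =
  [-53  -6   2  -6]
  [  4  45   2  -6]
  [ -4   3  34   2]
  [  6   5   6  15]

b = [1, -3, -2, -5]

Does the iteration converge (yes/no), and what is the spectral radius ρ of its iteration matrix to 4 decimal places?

Write A = D+L+U with D = diag(-53, 45, 34, 15).
Jacobi T = -D⁻¹(L+U): T[1,0] = -(4)/(45) = -0.0889; T[1,1] = 0.
  T[0,:] = [+0.0000 -0.1132 +0.0377 -0.1132]
  T[1,:] = [-0.0889 +0.0000 -0.0444 +0.1333]
  T[2,:] = [+0.1176 -0.0882 +0.0000 -0.0588]
  T[3,:] = [-0.4000 -0.3333 -0.4000 +0.0000]
|λ(T)| sorted: 0.3098, 0.1854, 0.1854, 0.0828.
ρ = 0.3098; 0.3098 < 1 ⇒ converges.

yes, ρ = 0.3098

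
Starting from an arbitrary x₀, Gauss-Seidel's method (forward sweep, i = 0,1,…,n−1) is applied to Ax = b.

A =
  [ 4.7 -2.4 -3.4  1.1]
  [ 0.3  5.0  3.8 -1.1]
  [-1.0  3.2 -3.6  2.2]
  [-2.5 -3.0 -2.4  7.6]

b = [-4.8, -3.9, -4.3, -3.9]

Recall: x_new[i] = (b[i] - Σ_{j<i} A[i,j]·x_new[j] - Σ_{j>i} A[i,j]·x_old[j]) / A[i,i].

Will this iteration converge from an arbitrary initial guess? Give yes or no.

Write A = D+L+U with D = diag(4.7, 5, -3.6, 7.6).
T_GS = -(D+L)⁻¹U: row 0 first, T[0,3] = -(1.1)/(4.7) = -0.2340; later rows by forward substitution.
  T[0,:] = [+0.0000 +0.5106 +0.7234 -0.2340]
  T[1,:] = [+0.0000 -0.0306 -0.8034 +0.2340]
  T[2,:] = [+0.0000 -0.1691 -0.9151 +0.8842]
  T[3,:] = [+0.0000 +0.1025 -0.3681 +0.2946]
|roots of det(T-λI)|: 0.8566, 0.3018, 0.3018, 0.0000.
ρ = 0.8566; 0.8566 < 1 ⇒ converges.

yes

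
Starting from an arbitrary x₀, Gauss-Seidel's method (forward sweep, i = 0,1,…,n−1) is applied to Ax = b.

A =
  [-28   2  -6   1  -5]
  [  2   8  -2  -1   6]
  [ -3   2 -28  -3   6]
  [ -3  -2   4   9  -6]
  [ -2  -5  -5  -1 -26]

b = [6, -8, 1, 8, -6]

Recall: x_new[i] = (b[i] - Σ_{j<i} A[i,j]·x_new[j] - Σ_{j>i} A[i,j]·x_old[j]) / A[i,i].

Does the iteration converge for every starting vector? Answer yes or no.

A = D + L + U where D = diag(-28, 8, -28, 9, -26).
T_GS = -(D+L)⁻¹U: row 0 first, T[0,1] = -(2)/(-28) = +0.0714; later rows by forward substitution.
  T[0,:] = [+0.0000  +0.0714  -0.2143  +0.0357  -0.1786]
  T[1,:] = [+0.0000  -0.0179  +0.3036  +0.1161  -0.7054]
  T[2,:] = [+0.0000  -0.0089  +0.0446  -0.1027  +0.1830]
  T[3,:] = [+0.0000  +0.0238  -0.0238  +0.0833  +0.3690]
  T[4,:] = [+0.0000  -0.0013  -0.0496  -0.0085  +0.1000]
|roots of det(T-λI)|: 0.1581, 0.1282, 0.1282, 0.0377, 0.0000.
ρ = 0.1581; 0.1581 < 1 ⇒ converges.

yes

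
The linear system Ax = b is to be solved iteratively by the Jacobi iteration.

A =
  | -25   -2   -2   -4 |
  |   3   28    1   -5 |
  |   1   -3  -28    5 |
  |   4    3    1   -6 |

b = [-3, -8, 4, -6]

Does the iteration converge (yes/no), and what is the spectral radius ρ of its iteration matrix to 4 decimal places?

yes, ρ = 0.3196

A = D + L + U where D = diag(-25, 28, -28, -6).
Jacobi T = -D⁻¹(L+U): T[1,3] = -(-5)/(28) = +0.1786; T[1,1] = 0.
  T[0,:] = [+0.0000  -0.0800  -0.0800  -0.1600]
  T[1,:] = [-0.1071  +0.0000  -0.0357  +0.1786]
  T[2,:] = [+0.0357  -0.1071  +0.0000  +0.1786]
  T[3,:] = [+0.6667  +0.5000  +0.1667  +0.0000]
eigenvalue magnitudes: 0.3196, 0.2363, 0.2363, 0.1257.
spectral radius ρ = 0.3196; 0.3196 < 1, so it converges for any x₀.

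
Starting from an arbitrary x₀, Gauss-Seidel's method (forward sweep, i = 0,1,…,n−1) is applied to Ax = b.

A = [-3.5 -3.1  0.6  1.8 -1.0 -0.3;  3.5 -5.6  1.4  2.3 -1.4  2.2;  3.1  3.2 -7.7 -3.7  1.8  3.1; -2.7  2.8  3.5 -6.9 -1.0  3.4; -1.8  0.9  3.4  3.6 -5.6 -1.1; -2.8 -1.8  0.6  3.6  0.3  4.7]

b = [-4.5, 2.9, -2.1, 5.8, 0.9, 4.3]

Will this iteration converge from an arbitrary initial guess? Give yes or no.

A = D + L + U where D = diag(-3.5, -5.6, -7.7, -6.9, -5.6, 4.7).
GS T = -(D+L)⁻¹U: row 0 first, T[0,1] = -(-3.1)/(-3.5) = -0.8857; later rows by forward substitution.
  T[0,:] = [+0.0000, -0.8857, +0.1714, +0.5143, -0.2857, -0.0857]
  T[1,:] = [+0.0000, -0.5536, +0.3571, +0.7321, -0.4286, +0.3393]
  T[2,:] = [+0.0000, -0.5866, +0.2174, +0.0308, -0.0594, +0.5091]
  T[3,:] = [+0.0000, -0.1756, +0.1881, +0.1115, -0.2372, +0.9222]
  T[4,:] = [+0.0000, -0.2734, +0.2553, +0.0427, -0.1655, +0.7876]
  T[5,:] = [+0.0000, -0.5128, +0.0507, +0.4947, -0.1346, -0.7428]
|roots of det(T-λI)|: 1.1354, 0.4880, 0.4880, 0.1832, 0.0364, 0.0000.
ρ(T) = max|λ| = 1.1354; 1.1354 > 1: divergent.

no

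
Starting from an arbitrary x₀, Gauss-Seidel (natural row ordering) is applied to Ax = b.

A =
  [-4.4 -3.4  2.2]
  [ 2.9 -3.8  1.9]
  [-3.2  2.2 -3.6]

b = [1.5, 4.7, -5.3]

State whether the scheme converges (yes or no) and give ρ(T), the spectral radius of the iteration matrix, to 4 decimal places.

yes, ρ = 0.8839

A = D + L + U where D = diag(-4.4, -3.8, -3.6).
T_GS = -(D+L)⁻¹U: row 0 first, T[0,1] = -(-3.4)/(-4.4) = -0.7727; later rows by forward substitution.
  T[0,:] = [+0.0000 -0.7727 +0.5000]
  T[1,:] = [+0.0000 -0.5897 +0.8816]
  T[2,:] = [+0.0000 +0.3265 +0.0943]
|roots of det(T-λI)|: 0.8839, 0.3885, 0.0000.
spectral radius ρ = 0.8839; 0.8839 < 1: convergent.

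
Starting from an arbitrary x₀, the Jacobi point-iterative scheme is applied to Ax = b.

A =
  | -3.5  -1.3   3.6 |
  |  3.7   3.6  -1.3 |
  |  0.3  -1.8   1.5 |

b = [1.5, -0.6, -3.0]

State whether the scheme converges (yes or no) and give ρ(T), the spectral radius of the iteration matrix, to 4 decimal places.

no, ρ = 1.2622

Split A = D + L + U, D = diag(-3.5, 3.6, 1.5).
Jacobi: T = -D⁻¹(L+U), T[1,2] = -(-1.3)/(3.6) = +0.3611; T[1,1] = 0.
  T[0,:] = [+0.0000, -0.3714, +1.0286]
  T[1,:] = [-1.0278, +0.0000, +0.3611]
  T[2,:] = [-0.2000, +1.2000, +0.0000]
eigenvalue magnitudes: 1.2622, 0.9919, 0.9919.
ρ(T) = max|λ| = 1.2622; 1.2622 > 1 ⇒ diverges.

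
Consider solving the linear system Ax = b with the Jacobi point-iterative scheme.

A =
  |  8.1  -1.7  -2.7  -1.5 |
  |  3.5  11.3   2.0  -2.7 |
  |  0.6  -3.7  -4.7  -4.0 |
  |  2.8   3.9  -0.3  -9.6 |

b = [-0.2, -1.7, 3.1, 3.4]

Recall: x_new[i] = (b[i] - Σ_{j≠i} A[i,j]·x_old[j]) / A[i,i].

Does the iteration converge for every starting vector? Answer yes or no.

Write A = D+L+U with D = diag(8.1, 11.3, -4.7, -9.6).
T_J = -D⁻¹(L+U): T[3,2] = -(-0.3)/(-9.6) = -0.0312; T[3,3] = 0.
  T[0,:] = [+0.0000 +0.2099 +0.3333 +0.1852]
  T[1,:] = [-0.3097 +0.0000 -0.1770 +0.2389]
  T[2,:] = [+0.1277 -0.7872 +0.0000 -0.8511]
  T[3,:] = [+0.2917 +0.4062 -0.0312 +0.0000]
|eigenvalues of T|: 0.6387, 0.4952, 0.2058, 0.2058.
ρ(T) = max|λ| = 0.6387; 0.6387 < 1: convergent.

yes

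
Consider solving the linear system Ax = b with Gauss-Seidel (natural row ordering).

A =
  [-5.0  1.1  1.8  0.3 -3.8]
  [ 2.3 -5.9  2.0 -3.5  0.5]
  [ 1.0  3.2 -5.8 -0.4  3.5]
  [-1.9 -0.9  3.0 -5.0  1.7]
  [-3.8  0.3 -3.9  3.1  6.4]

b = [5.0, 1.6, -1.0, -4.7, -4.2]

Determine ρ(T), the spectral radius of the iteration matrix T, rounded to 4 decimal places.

0.8499

Diagonal D = diag(-5, -5.9, -5.8, -5, 6.4); L, U strict lower/upper.
T_GS = -(D+L)⁻¹U: row 0 first, T[0,1] = -(1.1)/(-5) = +0.2200; later rows by forward substitution.
  T[0,:] = [+0.0000  +0.2200  +0.3600  +0.0600  -0.7600]
  T[1,:] = [+0.0000  +0.0858  +0.4793  -0.5698  -0.2115]
  T[2,:] = [+0.0000  +0.0852  +0.3265  -0.3730  +0.3557]
  T[3,:] = [+0.0000  -0.0479  -0.0272  -0.1440  +0.8803]
  T[4,:] = [+0.0000  +0.2017  +0.4034  -0.0952  -0.6510]
|roots of det(T-λI)|: 0.8499, 0.3185, 0.3185, 0.0120, 0.0000.
ρ(T) = max|λ| = 0.8499; 0.8499 < 1, so it converges for any x₀.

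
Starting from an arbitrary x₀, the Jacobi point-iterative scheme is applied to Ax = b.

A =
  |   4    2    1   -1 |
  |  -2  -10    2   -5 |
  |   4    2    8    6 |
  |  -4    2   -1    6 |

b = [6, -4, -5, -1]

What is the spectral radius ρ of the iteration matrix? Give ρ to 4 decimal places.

Let D = diag(4, -10, 8, 6); L, U the strict triangles.
Jacobi: T = -D⁻¹(L+U), T[0,2] = -(1)/(4) = -0.2500; T[0,0] = 0.
  T[0,:] = [+0.0000, -0.5000, -0.2500, +0.2500]
  T[1,:] = [-0.2000, +0.0000, +0.2000, -0.5000]
  T[2,:] = [-0.5000, -0.2500, +0.0000, -0.7500]
  T[3,:] = [+0.6667, -0.3333, +0.1667, +0.0000]
eigenvalue magnitudes: 0.9217, 0.6280, 0.6280, 0.0860.
ρ = 0.9217; 0.9217 < 1, so it converges for any x₀.

0.9217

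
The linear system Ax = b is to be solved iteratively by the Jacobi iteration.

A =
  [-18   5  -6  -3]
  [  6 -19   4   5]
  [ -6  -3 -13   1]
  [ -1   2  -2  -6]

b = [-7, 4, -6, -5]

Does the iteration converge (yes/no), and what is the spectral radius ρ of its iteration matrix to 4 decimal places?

A = D + L + U where D = diag(-18, -19, -13, -6).
T_J = -D⁻¹(L+U): T[2,0] = -(-6)/(-13) = -0.4615; T[2,2] = 0.
  T[0,:] = [+0.0000 +0.2778 -0.3333 -0.1667]
  T[1,:] = [+0.3158 +0.0000 +0.2105 +0.2632]
  T[2,:] = [-0.4615 -0.2308 +0.0000 +0.0769]
  T[3,:] = [-0.1667 +0.3333 -0.3333 +0.0000]
|eigenvalues of T|: 0.5654, 0.4461, 0.2008, 0.0814.
ρ(T) = max|λ| = 0.5654; 0.5654 < 1, so it converges for any x₀.

yes, ρ = 0.5654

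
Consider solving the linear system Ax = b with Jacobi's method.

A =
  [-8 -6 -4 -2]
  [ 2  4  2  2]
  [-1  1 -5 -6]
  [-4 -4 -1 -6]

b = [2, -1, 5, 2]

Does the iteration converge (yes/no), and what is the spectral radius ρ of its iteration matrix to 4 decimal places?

Split A = D + L + U, D = diag(-8, 4, -5, -6).
T_J = -D⁻¹(L+U): T[2,3] = -(-6)/(-5) = -1.2000; T[2,2] = 0.
  T[0,:] = [+0.0000 -0.7500 -0.5000 -0.2500]
  T[1,:] = [-0.5000 +0.0000 -0.5000 -0.5000]
  T[2,:] = [-0.2000 +0.2000 +0.0000 -1.2000]
  T[3,:] = [-0.6667 -0.6667 -0.1667 +0.0000]
|eigenvalues of T|: 1.4381, 0.7099, 0.7099, 0.5519.
ρ = 1.4381; 1.4381 > 1: divergent.

no, ρ = 1.4381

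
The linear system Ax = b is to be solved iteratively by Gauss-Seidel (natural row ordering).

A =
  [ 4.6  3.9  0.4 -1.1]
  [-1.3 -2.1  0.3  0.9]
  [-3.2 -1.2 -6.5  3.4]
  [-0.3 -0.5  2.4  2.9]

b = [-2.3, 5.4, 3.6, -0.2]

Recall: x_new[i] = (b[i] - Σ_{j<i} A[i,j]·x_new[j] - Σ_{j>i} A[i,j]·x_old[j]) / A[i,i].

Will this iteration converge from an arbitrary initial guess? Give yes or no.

yes

A = D + L + U where D = diag(4.6, -2.1, -6.5, 2.9).
T_GS = -(D+L)⁻¹U: row 0 first, T[0,1] = -(3.9)/(4.6) = -0.8478; later rows by forward substitution.
  T[0,:] = [+0.0000  -0.8478  -0.0870  +0.2391]
  T[1,:] = [+0.0000  +0.5248  +0.1967  +0.2805]
  T[2,:] = [+0.0000  +0.3205  +0.0065  +0.3536]
  T[3,:] = [+0.0000  -0.2625  +0.0195  -0.2195]
|λ(T)| sorted: 0.5035, 0.2448, 0.0532, 0.0000.
ρ(T) = max|λ| = 0.5035; 0.5035 < 1, so it converges for any x₀.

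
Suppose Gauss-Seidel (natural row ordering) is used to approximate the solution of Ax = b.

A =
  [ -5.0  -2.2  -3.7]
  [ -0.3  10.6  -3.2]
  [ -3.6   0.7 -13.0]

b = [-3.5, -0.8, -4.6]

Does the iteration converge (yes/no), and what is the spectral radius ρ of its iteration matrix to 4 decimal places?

Split A = D + L + U, D = diag(-5, 10.6, -13).
GS T = -(D+L)⁻¹U: row 0 first, T[0,2] = -(-3.7)/(-5) = -0.7400; later rows by forward substitution.
  T[0,:] = [+0.0000 -0.4400 -0.7400]
  T[1,:] = [+0.0000 -0.0125 +0.2809]
  T[2,:] = [+0.0000 +0.1212 +0.2201]
|roots of det(T-λI)|: 0.3219, 0.1143, 0.0000.
spectral radius ρ = 0.3219; 0.3219 < 1, so it converges for any x₀.

yes, ρ = 0.3219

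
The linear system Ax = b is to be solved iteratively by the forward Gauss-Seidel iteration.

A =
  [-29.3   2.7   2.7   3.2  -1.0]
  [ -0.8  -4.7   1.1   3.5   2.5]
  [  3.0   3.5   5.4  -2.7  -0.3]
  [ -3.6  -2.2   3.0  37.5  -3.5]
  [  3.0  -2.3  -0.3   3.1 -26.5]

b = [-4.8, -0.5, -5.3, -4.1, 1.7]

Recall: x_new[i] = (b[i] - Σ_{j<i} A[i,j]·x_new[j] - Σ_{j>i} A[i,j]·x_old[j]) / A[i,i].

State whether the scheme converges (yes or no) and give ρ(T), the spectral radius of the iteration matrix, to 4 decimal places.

yes, ρ = 0.1660

Write A = D+L+U with D = diag(-29.3, -4.7, 5.4, 37.5, -26.5).
GS T = -(D+L)⁻¹U: row 0 first, T[0,3] = -(3.2)/(-29.3) = +0.1092; later rows by forward substitution.
  T[0,:] = [+0.0000 +0.0922 +0.0922 +0.1092 -0.0341]
  T[1,:] = [+0.0000 -0.0157 +0.2184 +0.7261 +0.5377]
  T[2,:] = [+0.0000 -0.0410 -0.1927 -0.0313 -0.2740]
  T[3,:] = [+0.0000 +0.0112 +0.0371 +0.0556 +0.1435]
  T[4,:] = [+0.0000 +0.0136 -0.0020 -0.0438 -0.0306]
moduli |λ_i(T)| = 0.1660, 0.1051, 0.0808, 0.0808, 0.0000.
ρ(T) = max|λ| = 0.1660; 0.1660 < 1: convergent.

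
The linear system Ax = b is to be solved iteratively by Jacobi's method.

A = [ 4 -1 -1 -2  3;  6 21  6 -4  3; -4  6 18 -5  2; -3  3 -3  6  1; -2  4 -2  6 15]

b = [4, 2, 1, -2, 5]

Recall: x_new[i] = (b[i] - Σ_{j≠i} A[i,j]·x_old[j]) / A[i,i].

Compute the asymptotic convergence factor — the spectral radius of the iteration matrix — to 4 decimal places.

0.8753

Write A = D+L+U with D = diag(4, 21, 18, 6, 15).
Jacobi T = -D⁻¹(L+U): T[2,4] = -(2)/(18) = -0.1111; T[2,2] = 0.
  T[0,:] = [+0.0000, +0.2500, +0.2500, +0.5000, -0.7500]
  T[1,:] = [-0.2857, +0.0000, -0.2857, +0.1905, -0.1429]
  T[2,:] = [+0.2222, -0.3333, +0.0000, +0.2778, -0.1111]
  T[3,:] = [+0.5000, -0.5000, +0.5000, +0.0000, -0.1667]
  T[4,:] = [+0.1333, -0.2667, +0.1333, -0.4000, +0.0000]
moduli |λ_i(T)| = 0.8753, 0.3902, 0.3902, 0.3319, 0.2143.
ρ(T) = max|λ| = 0.8753; 0.8753 < 1, so it converges for any x₀.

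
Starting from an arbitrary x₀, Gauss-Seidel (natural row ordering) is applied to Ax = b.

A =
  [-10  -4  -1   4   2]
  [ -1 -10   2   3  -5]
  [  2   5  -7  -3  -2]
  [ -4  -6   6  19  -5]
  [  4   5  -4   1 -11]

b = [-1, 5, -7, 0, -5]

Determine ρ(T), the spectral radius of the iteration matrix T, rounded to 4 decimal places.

0.5387

Let D = diag(-10, -10, -7, 19, -11); L, U the strict triangles.
Gauss-Seidel: T = -(D+L)⁻¹U, row 0 first, T[0,4] = -(2)/(-10) = +0.2000; later rows by forward substitution.
  T[0,:] = [+0.0000  -0.4000  -0.1000  +0.4000  +0.2000]
  T[1,:] = [+0.0000  +0.0400  +0.2100  +0.2600  -0.5200]
  T[2,:] = [+0.0000  -0.0857  +0.1214  -0.1286  -0.6000]
  T[3,:] = [+0.0000  -0.0445  +0.0069  +0.2069  +0.3305]
  T[4,:] = [+0.0000  -0.1002  +0.0156  +0.3292  +0.0846]
eigenvalue magnitudes: 0.5387, 0.2275, 0.1636, 0.1636, 0.0000.
spectral radius ρ = 0.5387; 0.5387 < 1: convergent.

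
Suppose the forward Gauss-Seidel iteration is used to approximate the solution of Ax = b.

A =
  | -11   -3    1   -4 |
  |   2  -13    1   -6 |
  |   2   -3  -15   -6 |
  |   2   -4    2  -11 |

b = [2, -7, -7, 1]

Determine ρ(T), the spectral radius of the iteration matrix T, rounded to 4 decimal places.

0.1915

Diagonal D = diag(-11, -13, -15, -11); L, U strict lower/upper.
T_GS = -(D+L)⁻¹U: row 0 first, T[0,1] = -(-3)/(-11) = -0.2727; later rows by forward substitution.
  T[0,:] = [+0.0000 -0.2727 +0.0909 -0.3636]
  T[1,:] = [+0.0000 -0.0420 +0.0909 -0.5175]
  T[2,:] = [+0.0000 -0.0280 -0.0061 -0.3450]
  T[3,:] = [+0.0000 -0.0394 -0.0176 +0.0593]
|eigenvalues of T|: 0.1915, 0.1022, 0.0780, 0.0000.
spectral radius ρ = 0.1915; 0.1915 < 1, so it converges for any x₀.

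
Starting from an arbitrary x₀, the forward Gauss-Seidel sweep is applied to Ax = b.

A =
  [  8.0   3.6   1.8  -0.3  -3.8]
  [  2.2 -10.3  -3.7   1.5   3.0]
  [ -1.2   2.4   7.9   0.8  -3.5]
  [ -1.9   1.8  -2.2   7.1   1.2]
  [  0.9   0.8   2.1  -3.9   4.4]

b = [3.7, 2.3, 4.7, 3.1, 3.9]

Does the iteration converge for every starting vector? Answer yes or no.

Split A = D + L + U, D = diag(8, -10.3, 7.9, 7.1, 4.4).
T_GS = -(D+L)⁻¹U: row 0 first, T[0,2] = -(1.8)/(8) = -0.2250; later rows by forward substitution.
  T[0,:] = [+0.0000, -0.4500, -0.2250, +0.0375, +0.4750]
  T[1,:] = [+0.0000, -0.0961, -0.4073, +0.1536, +0.3927]
  T[2,:] = [+0.0000, -0.0392, +0.0896, -0.1422, +0.3959]
  T[3,:] = [+0.0000, -0.1082, +0.0708, -0.0730, -0.0188]
  T[4,:] = [+0.0000, +0.0323, +0.1401, -0.0324, -0.3742]
eigenvalue magnitudes: 0.5287, 0.1200, 0.1200, 0.0744, 0.0000.
spectral radius ρ = 0.5287; 0.5287 < 1, so it converges for any x₀.

yes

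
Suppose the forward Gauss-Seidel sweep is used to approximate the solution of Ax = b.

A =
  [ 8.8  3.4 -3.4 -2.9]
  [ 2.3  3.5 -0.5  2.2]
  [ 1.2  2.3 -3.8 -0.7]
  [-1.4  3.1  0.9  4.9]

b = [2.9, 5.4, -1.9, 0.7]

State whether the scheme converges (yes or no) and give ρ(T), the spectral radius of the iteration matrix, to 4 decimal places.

yes, ρ = 0.9289

Let D = diag(8.8, 3.5, -3.8, 4.9); L, U the strict triangles.
GS T = -(D+L)⁻¹U: row 0 first, T[0,2] = -(-3.4)/(8.8) = +0.3864; later rows by forward substitution.
  T[0,:] = [+0.0000, -0.3864, +0.3864, +0.3295]
  T[1,:] = [+0.0000, +0.2539, -0.1110, -0.8451]
  T[2,:] = [+0.0000, +0.0317, +0.0548, -0.5917]
  T[3,:] = [+0.0000, -0.2768, +0.1706, +0.7375]
|λ(T)| sorted: 0.9289, 0.0763, 0.0410, 0.0000.
ρ = 0.9289; 0.9289 < 1: convergent.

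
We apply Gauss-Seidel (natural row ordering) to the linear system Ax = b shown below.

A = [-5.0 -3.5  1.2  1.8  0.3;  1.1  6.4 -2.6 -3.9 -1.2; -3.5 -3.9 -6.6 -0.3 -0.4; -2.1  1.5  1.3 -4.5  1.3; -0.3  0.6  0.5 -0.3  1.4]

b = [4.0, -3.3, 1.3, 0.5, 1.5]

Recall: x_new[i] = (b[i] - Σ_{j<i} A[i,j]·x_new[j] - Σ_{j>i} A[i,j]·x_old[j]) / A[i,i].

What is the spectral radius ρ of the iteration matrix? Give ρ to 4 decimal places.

Diagonal D = diag(-5, 6.4, -6.6, -4.5, 1.4); L, U strict lower/upper.
Gauss-Seidel: T = -(D+L)⁻¹U, row 0 first, T[0,4] = -(0.3)/(-5) = +0.0600; later rows by forward substitution.
  T[0,:] = [+0.0000 -0.7000 +0.2400 +0.3600 +0.0600]
  T[1,:] = [+0.0000 +0.1203 +0.3650 +0.5475 +0.1772]
  T[2,:] = [+0.0000 +0.3001 -0.3430 -0.5599 -0.1971]
  T[3,:] = [+0.0000 +0.4535 -0.0894 -0.1472 +0.2630]
  T[4,:] = [+0.0000 -0.2116 -0.0017 +0.0109 +0.0637]
|λ(T)| sorted: 0.8635, 0.3476, 0.1960, 0.0136, 0.0000.
spectral radius ρ = 0.8635; 0.8635 < 1: convergent.

0.8635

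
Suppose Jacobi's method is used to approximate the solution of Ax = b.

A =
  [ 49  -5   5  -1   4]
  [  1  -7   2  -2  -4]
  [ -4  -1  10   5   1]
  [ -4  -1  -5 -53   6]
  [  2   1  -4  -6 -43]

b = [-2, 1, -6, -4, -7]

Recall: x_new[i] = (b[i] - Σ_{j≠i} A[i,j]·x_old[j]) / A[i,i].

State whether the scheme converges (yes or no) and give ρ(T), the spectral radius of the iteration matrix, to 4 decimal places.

Write A = D+L+U with D = diag(49, -7, 10, -53, -43).
Jacobi T = -D⁻¹(L+U): T[0,1] = -(-5)/(49) = +0.1020; T[0,0] = 0.
  T[0,:] = [+0.0000, +0.1020, -0.1020, +0.0204, -0.0816]
  T[1,:] = [+0.1429, +0.0000, +0.2857, -0.2857, -0.5714]
  T[2,:] = [+0.4000, +0.1000, +0.0000, -0.5000, -0.1000]
  T[3,:] = [-0.0755, -0.0189, -0.0943, +0.0000, +0.1132]
  T[4,:] = [+0.0465, +0.0233, -0.0930, -0.1395, +0.0000]
eigenvalue magnitudes: 0.3360, 0.2245, 0.2245, 0.1157, 0.0402.
ρ = 0.3360; 0.3360 < 1, so it converges for any x₀.

yes, ρ = 0.3360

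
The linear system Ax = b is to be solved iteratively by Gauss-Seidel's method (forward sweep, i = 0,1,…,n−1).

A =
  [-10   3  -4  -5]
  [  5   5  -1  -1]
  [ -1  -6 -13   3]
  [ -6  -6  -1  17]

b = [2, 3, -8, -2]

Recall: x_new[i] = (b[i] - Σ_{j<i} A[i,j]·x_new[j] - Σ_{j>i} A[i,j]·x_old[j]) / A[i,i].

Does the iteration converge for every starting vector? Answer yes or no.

yes

A = D + L + U where D = diag(-10, 5, -13, 17).
Gauss-Seidel: T = -(D+L)⁻¹U, row 0 first, T[0,3] = -(-5)/(-10) = -0.5000; later rows by forward substitution.
  T[0,:] = [+0.0000 +0.3000 -0.4000 -0.5000]
  T[1,:] = [+0.0000 -0.3000 +0.6000 +0.7000]
  T[2,:] = [+0.0000 +0.1154 -0.2462 -0.0538]
  T[3,:] = [+0.0000 +0.0068 +0.0561 +0.0674]
|eigenvalues of T|: 0.5256, 0.1227, 0.0758, 0.0000.
ρ(T) = max|λ| = 0.5256; 0.5256 < 1, so it converges for any x₀.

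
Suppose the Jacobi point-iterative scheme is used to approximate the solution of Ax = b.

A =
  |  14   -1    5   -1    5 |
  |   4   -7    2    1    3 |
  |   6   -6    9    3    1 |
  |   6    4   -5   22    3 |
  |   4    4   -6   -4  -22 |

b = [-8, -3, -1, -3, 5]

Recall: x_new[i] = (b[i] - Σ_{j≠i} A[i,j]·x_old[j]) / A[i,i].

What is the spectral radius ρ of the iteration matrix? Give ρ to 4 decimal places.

Diagonal D = diag(14, -7, 9, 22, -22); L, U strict lower/upper.
Jacobi: T = -D⁻¹(L+U), T[1,3] = -(1)/(-7) = +0.1429; T[1,1] = 0.
  T[0,:] = [+0.0000, +0.0714, -0.3571, +0.0714, -0.3571]
  T[1,:] = [+0.5714, +0.0000, +0.2857, +0.1429, +0.4286]
  T[2,:] = [-0.6667, +0.6667, +0.0000, -0.3333, -0.1111]
  T[3,:] = [-0.2727, -0.1818, +0.2273, +0.0000, -0.1364]
  T[4,:] = [+0.1818, +0.1818, -0.2727, -0.1818, +0.0000]
eigenvalue magnitudes: 0.9049, 0.5971, 0.5971, 0.2082, 0.1210.
spectral radius ρ = 0.9049; 0.9049 < 1, so it converges for any x₀.

0.9049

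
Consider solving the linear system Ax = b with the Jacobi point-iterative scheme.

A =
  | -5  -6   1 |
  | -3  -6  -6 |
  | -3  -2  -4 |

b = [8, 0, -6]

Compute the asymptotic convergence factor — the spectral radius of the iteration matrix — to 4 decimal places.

Write A = D+L+U with D = diag(-5, -6, -4).
Jacobi T = -D⁻¹(L+U): T[1,2] = -(-6)/(-6) = -1.0000; T[1,1] = 0.
  T[0,:] = [+0.0000 -1.2000 +0.2000]
  T[1,:] = [-0.5000 +0.0000 -1.0000]
  T[2,:] = [-0.7500 -0.5000 +0.0000]
moduli |λ_i(T)| = 1.2721, 0.8174, 0.8174.
ρ(T) = max|λ| = 1.2721; 1.2721 > 1 ⇒ diverges.

1.2721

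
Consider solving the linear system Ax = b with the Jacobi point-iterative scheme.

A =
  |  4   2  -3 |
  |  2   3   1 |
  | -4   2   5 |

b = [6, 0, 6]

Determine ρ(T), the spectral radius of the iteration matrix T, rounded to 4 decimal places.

1.1633

Split A = D + L + U, D = diag(4, 3, 5).
T_J = -D⁻¹(L+U): T[1,2] = -(1)/(3) = -0.3333; T[1,1] = 0.
  T[0,:] = [+0.0000, -0.5000, +0.7500]
  T[1,:] = [-0.6667, +0.0000, -0.3333]
  T[2,:] = [+0.8000, -0.4000, +0.0000]
|λ(T)| sorted: 1.1633, 0.8091, 0.3541.
ρ(T) = max|λ| = 1.1633; 1.1633 > 1 ⇒ diverges.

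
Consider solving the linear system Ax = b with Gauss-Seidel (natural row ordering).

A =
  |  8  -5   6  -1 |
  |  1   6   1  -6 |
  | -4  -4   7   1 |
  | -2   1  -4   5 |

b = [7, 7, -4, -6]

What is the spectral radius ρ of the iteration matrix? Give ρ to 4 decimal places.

Diagonal D = diag(8, 6, 7, 5); L, U strict lower/upper.
GS T = -(D+L)⁻¹U: row 0 first, T[0,2] = -(6)/(8) = -0.7500; later rows by forward substitution.
  T[0,:] = [+0.0000, +0.6250, -0.7500, +0.1250]
  T[1,:] = [+0.0000, -0.1042, -0.0417, +0.9792]
  T[2,:] = [+0.0000, +0.2976, -0.4524, +0.4881]
  T[3,:] = [+0.0000, +0.5089, -0.6536, +0.2446]
moduli |λ_i(T)| = 0.6770, 0.3878, 0.0227, 0.0000.
spectral radius ρ = 0.6770; 0.6770 < 1, so it converges for any x₀.

0.6770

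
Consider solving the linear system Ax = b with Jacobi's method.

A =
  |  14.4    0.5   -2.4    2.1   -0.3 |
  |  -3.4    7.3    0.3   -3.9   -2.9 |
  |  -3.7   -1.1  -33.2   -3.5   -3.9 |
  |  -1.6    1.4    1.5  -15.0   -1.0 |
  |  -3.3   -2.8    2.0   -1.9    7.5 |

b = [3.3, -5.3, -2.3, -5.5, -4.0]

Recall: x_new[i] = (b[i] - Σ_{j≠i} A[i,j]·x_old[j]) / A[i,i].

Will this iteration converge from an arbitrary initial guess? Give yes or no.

yes

Write A = D+L+U with D = diag(14.4, 7.3, -33.2, -15, 7.5).
Jacobi T = -D⁻¹(L+U): T[2,3] = -(-3.5)/(-33.2) = -0.1054; T[2,2] = 0.
  T[0,:] = [+0.0000  -0.0347  +0.1667  -0.1458  +0.0208]
  T[1,:] = [+0.4658  +0.0000  -0.0411  +0.5342  +0.3973]
  T[2,:] = [-0.1114  -0.0331  +0.0000  -0.1054  -0.1175]
  T[3,:] = [-0.1067  +0.0933  +0.1000  +0.0000  -0.0667]
  T[4,:] = [+0.4400  +0.3733  -0.2667  +0.2533  +0.0000]
|eigenvalues of T|: 0.4474, 0.3514, 0.1646, 0.1626, 0.0980.
ρ = 0.4474; 0.4474 < 1 ⇒ converges.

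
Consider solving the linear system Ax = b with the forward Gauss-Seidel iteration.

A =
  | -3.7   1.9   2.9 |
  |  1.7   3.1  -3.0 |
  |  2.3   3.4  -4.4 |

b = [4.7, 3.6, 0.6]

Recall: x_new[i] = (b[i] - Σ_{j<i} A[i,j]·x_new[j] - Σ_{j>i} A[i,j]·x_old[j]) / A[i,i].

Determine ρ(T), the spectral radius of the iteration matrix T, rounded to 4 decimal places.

Diagonal D = diag(-3.7, 3.1, -4.4); L, U strict lower/upper.
Gauss-Seidel: T = -(D+L)⁻¹U, row 0 first, T[0,2] = -(2.9)/(-3.7) = +0.7838; later rows by forward substitution.
  T[0,:] = [+0.0000, +0.5135, +0.7838]
  T[1,:] = [+0.0000, -0.2816, +0.5379]
  T[2,:] = [+0.0000, +0.0508, +0.8254]
|λ(T)| sorted: 0.8495, 0.3058, 0.0000.
spectral radius ρ = 0.8495; 0.8495 < 1: convergent.

0.8495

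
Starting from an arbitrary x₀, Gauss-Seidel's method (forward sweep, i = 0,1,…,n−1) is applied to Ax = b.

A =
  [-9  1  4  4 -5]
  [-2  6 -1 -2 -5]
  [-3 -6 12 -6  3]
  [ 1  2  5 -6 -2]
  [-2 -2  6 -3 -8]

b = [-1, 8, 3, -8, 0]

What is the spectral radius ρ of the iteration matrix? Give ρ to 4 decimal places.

1.3316

A = D + L + U where D = diag(-9, 6, 12, -6, -8).
T_GS = -(D+L)⁻¹U: row 0 first, T[0,2] = -(4)/(-9) = +0.4444; later rows by forward substitution.
  T[0,:] = [+0.0000  +0.1111  +0.4444  +0.4444  -0.5556]
  T[1,:] = [+0.0000  +0.0370  +0.3148  +0.4815  +0.6481]
  T[2,:] = [+0.0000  +0.0463  +0.2685  +0.8519  -0.0648]
  T[3,:] = [+0.0000  +0.0694  +0.4028  +0.9444  -0.2639]
  T[4,:] = [+0.0000  -0.0284  -0.1395  +0.0532  +0.0272]
|roots of det(T-λI)|: 1.3316, 0.1915, 0.1915, 0.0158, 0.0000.
ρ(T) = max|λ| = 1.3316; 1.3316 > 1, so it fails to converge.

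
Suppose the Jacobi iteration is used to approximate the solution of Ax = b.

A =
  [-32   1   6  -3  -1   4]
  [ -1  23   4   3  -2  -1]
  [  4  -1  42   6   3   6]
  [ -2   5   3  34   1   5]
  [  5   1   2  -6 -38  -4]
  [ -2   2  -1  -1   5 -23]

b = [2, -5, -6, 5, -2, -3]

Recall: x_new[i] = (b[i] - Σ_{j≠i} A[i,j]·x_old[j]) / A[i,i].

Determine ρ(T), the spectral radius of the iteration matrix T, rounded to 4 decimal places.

0.2601

Let D = diag(-32, 23, 42, 34, -38, -23); L, U the strict triangles.
Jacobi: T = -D⁻¹(L+U), T[4,1] = -(1)/(-38) = +0.0263; T[4,4] = 0.
  T[0,:] = [+0.0000  +0.0312  +0.1875  -0.0938  -0.0312  +0.1250]
  T[1,:] = [+0.0435  +0.0000  -0.1739  -0.1304  +0.0870  +0.0435]
  T[2,:] = [-0.0952  +0.0238  +0.0000  -0.1429  -0.0714  -0.1429]
  T[3,:] = [+0.0588  -0.1471  -0.0882  +0.0000  -0.0294  -0.1471]
  T[4,:] = [+0.1316  +0.0263  +0.0526  -0.1579  +0.0000  -0.1053]
  T[5,:] = [-0.0870  +0.0870  -0.0435  -0.0435  +0.2174  +0.0000]
eigenvalue magnitudes: 0.2601, 0.2000, 0.2000, 0.1968, 0.1968, 0.1611.
ρ = 0.2601; 0.2601 < 1, so it converges for any x₀.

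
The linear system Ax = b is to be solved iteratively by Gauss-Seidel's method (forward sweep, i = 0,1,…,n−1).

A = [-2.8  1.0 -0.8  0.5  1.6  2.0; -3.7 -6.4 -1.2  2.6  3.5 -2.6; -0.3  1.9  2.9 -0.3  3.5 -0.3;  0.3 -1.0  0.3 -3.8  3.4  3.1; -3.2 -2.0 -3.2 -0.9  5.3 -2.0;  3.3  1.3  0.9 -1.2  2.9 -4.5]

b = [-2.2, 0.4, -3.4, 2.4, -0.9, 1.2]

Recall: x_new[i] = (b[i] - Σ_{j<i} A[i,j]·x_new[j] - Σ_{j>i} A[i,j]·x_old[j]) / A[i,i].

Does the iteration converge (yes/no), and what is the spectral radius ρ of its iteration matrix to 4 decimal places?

no, ρ = 1.2919

Let D = diag(-2.8, -6.4, 2.9, -3.8, 5.3, -4.5); L, U the strict triangles.
GS T = -(D+L)⁻¹U: row 0 first, T[0,2] = -(-0.8)/(-2.8) = -0.2857; later rows by forward substitution.
  T[0,:] = [+0.0000, +0.3571, -0.2857, +0.1786, +0.5714, +0.7143]
  T[1,:] = [+0.0000, -0.2065, -0.0223, +0.3030, +0.2165, -0.8192]
  T[2,:] = [+0.0000, +0.1722, -0.0149, -0.0766, -1.2896, +0.7141]
  T[3,:] = [+0.0000, +0.0961, -0.0179, -0.0717, +0.7811, +1.1441]
  T[4,:] = [+0.0000, +0.2580, -0.1930, +0.1637, -0.2193, +1.1249]
  T[5,:] = [+0.0000, +0.3774, -0.3386, +0.3278, -0.1259, +0.8498]
eigenvalue magnitudes: 1.2919, 0.7670, 0.7670, 0.2144, 0.0105, 0.0000.
ρ = 1.2919; 1.2919 > 1 ⇒ diverges.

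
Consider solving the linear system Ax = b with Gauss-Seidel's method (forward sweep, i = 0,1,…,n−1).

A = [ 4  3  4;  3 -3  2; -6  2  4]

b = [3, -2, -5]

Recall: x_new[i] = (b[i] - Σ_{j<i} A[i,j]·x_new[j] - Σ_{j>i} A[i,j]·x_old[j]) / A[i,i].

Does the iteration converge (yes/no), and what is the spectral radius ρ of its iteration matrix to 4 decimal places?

no, ρ = 1.6205

Let D = diag(4, -3, 4); L, U the strict triangles.
GS T = -(D+L)⁻¹U: row 0 first, T[0,1] = -(3)/(4) = -0.7500; later rows by forward substitution.
  T[0,:] = [+0.0000  -0.7500  -1.0000]
  T[1,:] = [+0.0000  -0.7500  -0.3333]
  T[2,:] = [+0.0000  -0.7500  -1.3333]
|roots of det(T-λI)|: 1.6205, 0.4628, 0.0000.
spectral radius ρ = 1.6205; 1.6205 > 1, so it fails to converge.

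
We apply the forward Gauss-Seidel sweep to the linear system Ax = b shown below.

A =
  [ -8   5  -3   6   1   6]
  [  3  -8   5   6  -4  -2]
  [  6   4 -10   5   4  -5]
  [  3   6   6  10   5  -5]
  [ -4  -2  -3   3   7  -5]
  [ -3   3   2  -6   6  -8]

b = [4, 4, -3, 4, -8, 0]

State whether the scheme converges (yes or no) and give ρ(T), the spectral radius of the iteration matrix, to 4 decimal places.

Diagonal D = diag(-8, -8, -10, 10, 7, -8); L, U strict lower/upper.
T_GS = -(D+L)⁻¹U: row 0 first, T[0,5] = -(6)/(-8) = +0.7500; later rows by forward substitution.
  T[0,:] = [+0.0000 +0.6250 -0.3750 +0.7500 +0.1250 +0.7500]
  T[1,:] = [+0.0000 +0.2344 +0.4844 +1.0312 -0.4531 +0.0312]
  T[2,:] = [+0.0000 +0.4688 -0.0312 +1.3625 +0.2938 -0.0375]
  T[3,:] = [+0.0000 -0.6094 -0.1594 -1.6613 -0.4419 +0.2788]
  T[4,:] = [+0.0000 +0.8862 -0.0210 +2.0191 +0.2572 +1.0163]
  T[5,:] = [+0.0000 +1.0924 +0.4182 +3.2064 +0.3810 +0.2742]
eigenvalue magnitudes: 1.5683, 0.7998, 0.7998, 0.1907, 0.1368, 0.0000.
ρ = 1.5683; 1.5683 > 1 ⇒ diverges.

no, ρ = 1.5683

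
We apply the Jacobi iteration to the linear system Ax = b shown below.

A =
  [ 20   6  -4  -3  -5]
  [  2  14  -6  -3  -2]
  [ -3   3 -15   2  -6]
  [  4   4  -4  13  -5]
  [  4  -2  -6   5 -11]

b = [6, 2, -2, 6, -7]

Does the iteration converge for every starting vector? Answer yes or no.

yes

A = D + L + U where D = diag(20, 14, -15, 13, -11).
T_J = -D⁻¹(L+U): T[4,3] = -(5)/(-11) = +0.4545; T[4,4] = 0.
  T[0,:] = [+0.0000  -0.3000  +0.2000  +0.1500  +0.2500]
  T[1,:] = [-0.1429  +0.0000  +0.4286  +0.2143  +0.1429]
  T[2,:] = [-0.2000  +0.2000  +0.0000  +0.1333  -0.4000]
  T[3,:] = [-0.3077  -0.3077  +0.3077  +0.0000  +0.3846]
  T[4,:] = [+0.3636  -0.1818  -0.5455  +0.4545  +0.0000]
|λ(T)| sorted: 0.8394, 0.6626, 0.3263, 0.3263, 0.1363.
ρ = 0.8394; 0.8394 < 1, so it converges for any x₀.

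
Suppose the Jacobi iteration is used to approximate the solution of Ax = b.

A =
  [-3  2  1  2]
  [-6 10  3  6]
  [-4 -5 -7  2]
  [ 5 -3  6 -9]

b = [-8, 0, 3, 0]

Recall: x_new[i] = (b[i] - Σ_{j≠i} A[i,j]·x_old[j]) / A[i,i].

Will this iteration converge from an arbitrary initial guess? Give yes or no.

no

A = D + L + U where D = diag(-3, 10, -7, -9).
Jacobi: T = -D⁻¹(L+U), T[2,1] = -(-5)/(-7) = -0.7143; T[2,2] = 0.
  T[0,:] = [+0.0000, +0.6667, +0.3333, +0.6667]
  T[1,:] = [+0.6000, +0.0000, -0.3000, -0.6000]
  T[2,:] = [-0.5714, -0.7143, +0.0000, +0.2857]
  T[3,:] = [+0.5556, -0.3333, +0.6667, +0.0000]
|eigenvalues of T|: 1.1381, 0.7160, 0.7160, 0.2829.
ρ(T) = max|λ| = 1.1381; 1.1381 > 1, so it fails to converge.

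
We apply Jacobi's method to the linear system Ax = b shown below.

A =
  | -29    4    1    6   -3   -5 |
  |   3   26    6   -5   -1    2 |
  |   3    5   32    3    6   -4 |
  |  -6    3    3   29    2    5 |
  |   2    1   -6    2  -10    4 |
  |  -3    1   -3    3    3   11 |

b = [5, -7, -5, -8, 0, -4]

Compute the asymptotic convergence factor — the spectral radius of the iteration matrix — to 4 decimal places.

Write A = D+L+U with D = diag(-29, 26, 32, 29, -10, 11).
Jacobi T = -D⁻¹(L+U): T[3,2] = -(3)/(29) = -0.1034; T[3,3] = 0.
  T[0,:] = [+0.0000 +0.1379 +0.0345 +0.2069 -0.1034 -0.1724]
  T[1,:] = [-0.1154 +0.0000 -0.2308 +0.1923 +0.0385 -0.0769]
  T[2,:] = [-0.0938 -0.1562 +0.0000 -0.0938 -0.1875 +0.1250]
  T[3,:] = [+0.2069 -0.1034 -0.1034 +0.0000 -0.0690 -0.1724]
  T[4,:] = [+0.2000 +0.1000 -0.6000 +0.2000 +0.0000 +0.4000]
  T[5,:] = [+0.2727 -0.0909 +0.2727 -0.2727 -0.2727 +0.0000]
moduli |λ_i(T)| = 0.5161, 0.3588, 0.3588, 0.3283, 0.3283, 0.0174.
ρ = 0.5161; 0.5161 < 1: convergent.

0.5161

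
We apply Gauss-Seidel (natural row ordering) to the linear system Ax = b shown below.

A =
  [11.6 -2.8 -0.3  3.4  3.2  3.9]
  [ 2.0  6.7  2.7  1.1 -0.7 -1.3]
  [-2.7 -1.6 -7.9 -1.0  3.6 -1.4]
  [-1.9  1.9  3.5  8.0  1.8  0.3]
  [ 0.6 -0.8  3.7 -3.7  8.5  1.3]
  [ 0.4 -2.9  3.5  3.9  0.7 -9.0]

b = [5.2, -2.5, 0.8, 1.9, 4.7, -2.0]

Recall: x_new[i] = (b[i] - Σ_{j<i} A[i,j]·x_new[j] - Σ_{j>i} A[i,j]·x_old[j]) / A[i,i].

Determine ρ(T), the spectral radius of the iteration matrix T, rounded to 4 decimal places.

Split A = D + L + U, D = diag(11.6, 6.7, -7.9, 8, 8.5, -9).
GS T = -(D+L)⁻¹U: row 0 first, T[0,5] = -(3.9)/(11.6) = -0.3362; later rows by forward substitution.
  T[0,:] = [+0.0000 +0.2414 +0.0259 -0.2931 -0.2759 -0.3362]
  T[1,:] = [+0.0000 -0.0721 -0.4107 -0.0767 +0.1868 +0.2944]
  T[2,:] = [+0.0000 -0.0679 +0.0743 -0.0109 +0.5121 -0.1219]
  T[3,:] = [+0.0000 +0.1041 +0.0712 -0.0466 -0.5589 -0.1339]
  T[4,:] = [+0.0000 +0.0511 -0.0419 -0.0021 -0.4292 -0.1067]
  T[5,:] = [+0.0000 +0.0566 +0.1900 -0.0129 -0.1489 -0.2236]
|eigenvalues of T|: 0.5810, 0.1793, 0.1793, 0.0387, 0.0261, 0.0000.
ρ = 0.5810; 0.5810 < 1: convergent.

0.5810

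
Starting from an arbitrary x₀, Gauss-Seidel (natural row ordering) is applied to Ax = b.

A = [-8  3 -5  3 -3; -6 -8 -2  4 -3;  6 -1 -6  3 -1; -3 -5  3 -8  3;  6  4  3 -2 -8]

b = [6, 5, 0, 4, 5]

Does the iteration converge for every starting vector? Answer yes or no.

no

Split A = D + L + U, D = diag(-8, -8, -6, -8, -8).
T_GS = -(D+L)⁻¹U: row 0 first, T[0,3] = -(3)/(-8) = +0.3750; later rows by forward substitution.
  T[0,:] = [+0.0000, +0.3750, -0.6250, +0.3750, -0.3750]
  T[1,:] = [+0.0000, -0.2812, +0.2188, +0.2188, -0.0938]
  T[2,:] = [+0.0000, +0.4219, -0.6615, +0.8385, -0.5260]
  T[3,:] = [+0.0000, +0.1934, -0.1504, +0.0371, +0.3770]
  T[4,:] = [+0.0000, +0.2505, -0.5698, +0.6958, -0.6196]
|λ(T)| sorted: 1.3329, 0.4464, 0.1489, 0.1489, 0.0000.
ρ = 1.3329; 1.3329 > 1 ⇒ diverges.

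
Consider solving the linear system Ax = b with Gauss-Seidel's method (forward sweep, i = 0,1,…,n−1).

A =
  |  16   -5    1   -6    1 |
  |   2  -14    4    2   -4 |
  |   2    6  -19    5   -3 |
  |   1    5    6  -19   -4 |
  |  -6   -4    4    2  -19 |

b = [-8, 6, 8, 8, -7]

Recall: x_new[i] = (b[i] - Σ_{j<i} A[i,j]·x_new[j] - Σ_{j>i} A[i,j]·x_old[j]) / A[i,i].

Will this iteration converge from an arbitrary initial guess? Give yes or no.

yes

A = D + L + U where D = diag(16, -14, -19, -19, -19).
GS T = -(D+L)⁻¹U: row 0 first, T[0,1] = -(-5)/(16) = +0.3125; later rows by forward substitution.
  T[0,:] = [+0.0000 +0.3125 -0.0625 +0.3750 -0.0625]
  T[1,:] = [+0.0000 +0.0446 +0.2768 +0.1964 -0.2946]
  T[2,:] = [+0.0000 +0.0470 +0.0808 +0.3647 -0.2575]
  T[3,:] = [+0.0000 +0.0430 +0.0951 +0.1866 -0.3727]
  T[4,:] = [+0.0000 -0.0937 -0.0115 -0.0634 -0.0117]
|roots of det(T-λI)|: 0.5126, 0.1836, 0.1288, 0.1288, 0.0000.
spectral radius ρ = 0.5126; 0.5126 < 1: convergent.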